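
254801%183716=71085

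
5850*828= 4843800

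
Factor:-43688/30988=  - 86/61= -2^1*43^1*61^ ( -1 )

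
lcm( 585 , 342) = 22230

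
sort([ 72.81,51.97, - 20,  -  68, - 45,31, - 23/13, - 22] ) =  [ - 68,-45,  -  22,-20, - 23/13,  31,51.97, 72.81]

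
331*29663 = 9818453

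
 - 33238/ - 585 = 56 + 478/585 = 56.82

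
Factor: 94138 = 2^1*11^2* 389^1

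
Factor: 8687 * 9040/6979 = 2^4*5^1*17^1*73^1 *113^1 * 997^ ( - 1 ) = 11218640/997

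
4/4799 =4/4799 = 0.00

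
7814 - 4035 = 3779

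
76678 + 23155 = 99833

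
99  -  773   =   - 674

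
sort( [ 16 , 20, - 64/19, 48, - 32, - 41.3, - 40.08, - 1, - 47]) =[ - 47 , - 41.3, - 40.08, - 32, - 64/19, - 1,16,20, 48 ] 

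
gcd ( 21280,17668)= 28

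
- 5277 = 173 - 5450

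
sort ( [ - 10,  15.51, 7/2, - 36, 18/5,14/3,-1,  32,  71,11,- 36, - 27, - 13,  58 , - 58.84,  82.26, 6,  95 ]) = [ - 58.84, - 36, - 36, - 27, - 13, - 10, - 1,  7/2, 18/5, 14/3, 6,11,15.51,32, 58,71, 82.26,95 ] 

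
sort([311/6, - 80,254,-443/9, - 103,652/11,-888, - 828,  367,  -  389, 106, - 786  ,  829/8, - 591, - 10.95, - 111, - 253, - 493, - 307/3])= [  -  888,-828,- 786,-591,-493,-389, - 253 , - 111, - 103, - 307/3, - 80,-443/9 , - 10.95,311/6, 652/11,829/8, 106, 254,367 ] 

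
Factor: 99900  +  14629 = 114529 =17^1*6737^1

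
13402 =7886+5516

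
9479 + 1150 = 10629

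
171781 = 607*283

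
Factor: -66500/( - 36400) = 95/52 =2^( - 2)*5^1*13^(- 1)*19^1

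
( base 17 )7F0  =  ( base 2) 100011100110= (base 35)1U3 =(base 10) 2278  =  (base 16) 8e6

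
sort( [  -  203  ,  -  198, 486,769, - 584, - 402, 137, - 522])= [ - 584, - 522,-402, - 203,-198, 137 , 486, 769] 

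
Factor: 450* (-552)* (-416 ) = 2^9 * 3^3*5^2* 13^1*23^1=103334400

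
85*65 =5525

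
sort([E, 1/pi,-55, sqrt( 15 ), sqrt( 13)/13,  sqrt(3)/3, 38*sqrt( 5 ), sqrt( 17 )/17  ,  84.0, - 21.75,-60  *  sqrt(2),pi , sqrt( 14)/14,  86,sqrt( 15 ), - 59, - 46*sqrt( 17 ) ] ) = [  -  46*sqrt ( 17), - 60*sqrt( 2 ), - 59,  -  55 , - 21.75 , sqrt( 17) /17 , sqrt( 14)/14 , sqrt(13 )/13, 1/pi,sqrt( 3 )/3,E , pi , sqrt( 15) , sqrt (15), 84.0, 38* sqrt( 5 ),  86] 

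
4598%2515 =2083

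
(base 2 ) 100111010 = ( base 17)118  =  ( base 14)186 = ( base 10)314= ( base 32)9Q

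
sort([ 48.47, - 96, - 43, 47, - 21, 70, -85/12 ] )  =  [ - 96, - 43, - 21, - 85/12,  47, 48.47,70 ]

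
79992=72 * 1111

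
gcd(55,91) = 1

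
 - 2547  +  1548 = -999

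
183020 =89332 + 93688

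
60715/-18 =-60715/18 = -  3373.06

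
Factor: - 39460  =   - 2^2*5^1 * 1973^1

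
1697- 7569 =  - 5872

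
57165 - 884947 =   -  827782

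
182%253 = 182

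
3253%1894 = 1359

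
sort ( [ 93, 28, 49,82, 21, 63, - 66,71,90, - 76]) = [ - 76, - 66, 21, 28,  49 , 63,  71, 82, 90 , 93 ] 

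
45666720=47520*961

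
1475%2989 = 1475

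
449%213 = 23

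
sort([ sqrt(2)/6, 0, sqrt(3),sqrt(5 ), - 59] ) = [-59,0, sqrt(2) /6,  sqrt (3 ),sqrt(5 )] 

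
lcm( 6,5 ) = 30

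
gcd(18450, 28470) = 30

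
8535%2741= 312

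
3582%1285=1012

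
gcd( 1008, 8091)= 9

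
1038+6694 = 7732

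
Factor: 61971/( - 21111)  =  -7^1*13^1*31^( - 1) = -91/31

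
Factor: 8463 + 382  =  8845 =5^1*29^1*61^1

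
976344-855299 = 121045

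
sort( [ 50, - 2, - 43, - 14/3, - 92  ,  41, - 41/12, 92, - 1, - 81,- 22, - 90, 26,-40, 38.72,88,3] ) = [-92,-90, - 81 , - 43, - 40, - 22,  -  14/3, - 41/12, - 2, - 1,3, 26, 38.72, 41,50, 88, 92]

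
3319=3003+316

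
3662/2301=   3662/2301 = 1.59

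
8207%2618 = 353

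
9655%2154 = 1039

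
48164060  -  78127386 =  - 29963326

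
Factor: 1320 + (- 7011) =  - 3^1 *7^1 * 271^1  =  -5691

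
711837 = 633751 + 78086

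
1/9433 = 1/9433 = 0.00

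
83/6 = 83/6 = 13.83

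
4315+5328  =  9643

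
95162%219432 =95162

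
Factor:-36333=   -  3^2*11^1 * 367^1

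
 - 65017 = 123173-188190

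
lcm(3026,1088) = 96832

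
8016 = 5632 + 2384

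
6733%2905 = 923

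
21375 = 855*25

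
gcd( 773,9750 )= 1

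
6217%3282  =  2935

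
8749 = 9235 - 486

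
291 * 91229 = 26547639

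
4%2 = 0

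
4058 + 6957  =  11015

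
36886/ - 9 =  - 36886/9 = -4098.44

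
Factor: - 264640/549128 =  - 2^3*5^1*83^( - 1) = - 40/83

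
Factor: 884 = 2^2*13^1*17^1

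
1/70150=1/70150 = 0.00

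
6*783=4698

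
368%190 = 178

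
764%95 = 4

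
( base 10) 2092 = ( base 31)25f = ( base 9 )2774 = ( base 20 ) 54c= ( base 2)100000101100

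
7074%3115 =844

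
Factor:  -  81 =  - 3^4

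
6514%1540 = 354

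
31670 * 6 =190020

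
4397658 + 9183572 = 13581230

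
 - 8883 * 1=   -8883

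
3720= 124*30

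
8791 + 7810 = 16601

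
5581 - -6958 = 12539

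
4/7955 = 4/7955 = 0.00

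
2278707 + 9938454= 12217161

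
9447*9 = 85023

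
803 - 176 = 627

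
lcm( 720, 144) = 720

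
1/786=1/786 = 0.00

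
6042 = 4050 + 1992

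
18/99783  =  2/11087 = 0.00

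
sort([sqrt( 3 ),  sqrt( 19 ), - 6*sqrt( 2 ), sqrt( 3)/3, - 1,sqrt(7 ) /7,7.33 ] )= [ - 6*sqrt( 2 ), - 1, sqrt (7 ) /7 , sqrt( 3)/3,sqrt(3), sqrt( 19), 7.33]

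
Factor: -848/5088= - 2^( - 1)*3^(- 1 ) = - 1/6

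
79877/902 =88+501/902= 88.56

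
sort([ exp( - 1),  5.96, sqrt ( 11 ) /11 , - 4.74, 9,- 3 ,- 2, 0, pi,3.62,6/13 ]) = [-4.74, - 3, - 2, 0, sqrt( 11) /11, exp (-1), 6/13, pi, 3.62, 5.96, 9]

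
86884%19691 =8120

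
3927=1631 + 2296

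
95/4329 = 95/4329= 0.02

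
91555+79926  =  171481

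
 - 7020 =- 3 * 2340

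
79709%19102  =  3301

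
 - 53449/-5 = 10689 + 4/5  =  10689.80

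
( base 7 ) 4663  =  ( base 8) 3257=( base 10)1711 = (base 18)551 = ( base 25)2ib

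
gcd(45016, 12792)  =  8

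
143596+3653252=3796848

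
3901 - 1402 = 2499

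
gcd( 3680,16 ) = 16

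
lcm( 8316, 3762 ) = 158004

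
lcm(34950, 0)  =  0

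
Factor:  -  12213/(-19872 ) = 59/96 = 2^(  -  5 )*3^(-1 ) * 59^1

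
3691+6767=10458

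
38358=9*4262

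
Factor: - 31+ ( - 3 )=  - 2^1*17^1=- 34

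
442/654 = 221/327 = 0.68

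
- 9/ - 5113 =9/5113 = 0.00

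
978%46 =12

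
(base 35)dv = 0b111100110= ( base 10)486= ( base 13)2B5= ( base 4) 13212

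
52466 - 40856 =11610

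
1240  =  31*40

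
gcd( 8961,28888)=1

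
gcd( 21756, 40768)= 196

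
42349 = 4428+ 37921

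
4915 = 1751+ 3164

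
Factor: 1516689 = 3^2*17^1 * 23^1*431^1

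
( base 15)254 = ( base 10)529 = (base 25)L4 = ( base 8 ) 1021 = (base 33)G1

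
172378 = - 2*( - 86189 ) 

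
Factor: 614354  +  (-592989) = 5^1*4273^1 = 21365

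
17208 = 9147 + 8061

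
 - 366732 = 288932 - 655664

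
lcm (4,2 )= 4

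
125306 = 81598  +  43708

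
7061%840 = 341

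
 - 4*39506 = - 158024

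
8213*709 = 5823017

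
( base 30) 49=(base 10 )129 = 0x81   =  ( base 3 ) 11210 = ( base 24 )59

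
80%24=8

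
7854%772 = 134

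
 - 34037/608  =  -34037/608  =  - 55.98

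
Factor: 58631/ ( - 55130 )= - 2^(  -  1)*5^(  -  1)*37^( - 1)*149^( - 1 )*58631^1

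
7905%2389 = 738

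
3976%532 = 252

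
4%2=0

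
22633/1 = 22633 =22633.00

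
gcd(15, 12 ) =3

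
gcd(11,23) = 1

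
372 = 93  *4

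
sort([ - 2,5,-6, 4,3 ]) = [ -6, - 2,3,4, 5]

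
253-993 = -740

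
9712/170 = 4856/85 = 57.13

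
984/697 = 24/17 = 1.41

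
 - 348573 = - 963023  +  614450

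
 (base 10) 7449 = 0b1110100011001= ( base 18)14HF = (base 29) 8op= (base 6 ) 54253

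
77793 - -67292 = 145085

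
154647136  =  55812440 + 98834696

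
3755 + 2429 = 6184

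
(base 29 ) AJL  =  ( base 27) C8I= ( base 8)21426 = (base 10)8982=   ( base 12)5246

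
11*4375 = 48125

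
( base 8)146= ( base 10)102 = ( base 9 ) 123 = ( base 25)42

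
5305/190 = 27 + 35/38  =  27.92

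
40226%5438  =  2160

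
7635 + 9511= 17146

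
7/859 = 7/859 =0.01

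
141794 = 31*4574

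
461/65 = 461/65 = 7.09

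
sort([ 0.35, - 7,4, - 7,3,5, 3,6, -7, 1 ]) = [ - 7,- 7,-7, 0.35,1 , 3,3,4,  5 , 6]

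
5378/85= 5378/85 = 63.27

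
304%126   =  52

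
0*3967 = 0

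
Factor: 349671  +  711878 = 1061549 = 19^1*55871^1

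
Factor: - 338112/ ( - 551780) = 2^4*3^2* 5^(-1 )* 47^(- 1)= 144/235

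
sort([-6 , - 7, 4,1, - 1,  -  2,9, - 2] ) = [ -7,-6, - 2,-2,-1 , 1,4,  9]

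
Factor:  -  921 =-3^1 *307^1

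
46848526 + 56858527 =103707053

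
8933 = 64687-55754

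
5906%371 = 341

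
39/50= 39/50 =0.78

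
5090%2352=386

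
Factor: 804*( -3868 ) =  - 3109872=-  2^4* 3^1 * 67^1*967^1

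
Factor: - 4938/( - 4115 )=2^1*3^1*5^( - 1 )= 6/5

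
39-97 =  - 58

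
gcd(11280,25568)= 752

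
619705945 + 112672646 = 732378591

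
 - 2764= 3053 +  -5817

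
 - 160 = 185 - 345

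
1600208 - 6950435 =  - 5350227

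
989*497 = 491533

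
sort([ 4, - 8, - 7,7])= [ - 8, - 7,4, 7]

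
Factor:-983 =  - 983^1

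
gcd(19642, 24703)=7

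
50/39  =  1 + 11/39 = 1.28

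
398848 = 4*99712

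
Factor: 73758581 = 13^1*5673737^1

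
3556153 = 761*4673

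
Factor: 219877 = 7^1*101^1*311^1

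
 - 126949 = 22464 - 149413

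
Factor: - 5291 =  - 11^1*13^1*37^1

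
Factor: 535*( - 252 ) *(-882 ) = 118911240 = 2^3 * 3^4*5^1*7^3 * 107^1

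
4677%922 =67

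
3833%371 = 123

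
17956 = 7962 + 9994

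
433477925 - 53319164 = 380158761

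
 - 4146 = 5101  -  9247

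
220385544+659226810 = 879612354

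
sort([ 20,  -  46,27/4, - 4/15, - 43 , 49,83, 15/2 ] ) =[-46 ,-43,-4/15, 27/4, 15/2,20,49, 83 ]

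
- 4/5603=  - 4/5603  =  -0.00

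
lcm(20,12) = 60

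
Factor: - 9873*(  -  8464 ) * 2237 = 2^4 *3^2*23^2*1097^1*2237^1= 186935066064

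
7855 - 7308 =547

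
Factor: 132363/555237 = 7^1 * 11^1 * 17^ ( - 1) * 19^( - 1) = 77/323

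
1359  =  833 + 526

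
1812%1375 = 437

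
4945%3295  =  1650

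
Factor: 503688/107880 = 5^( - 1)*29^( - 1 )*677^1 = 677/145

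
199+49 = 248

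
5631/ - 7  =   - 5631/7  =  - 804.43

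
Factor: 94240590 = 2^1 *3^1 * 5^1*1033^1*3041^1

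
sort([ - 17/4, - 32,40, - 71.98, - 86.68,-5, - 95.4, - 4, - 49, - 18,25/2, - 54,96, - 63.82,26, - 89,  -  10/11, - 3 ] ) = [-95.4,  -  89 , - 86.68, - 71.98,-63.82, - 54, - 49,- 32, - 18 , - 5, - 17/4,- 4,-3, - 10/11,25/2,26,  40,96]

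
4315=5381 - 1066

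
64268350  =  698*92075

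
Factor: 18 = 2^1*3^2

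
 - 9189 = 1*( - 9189)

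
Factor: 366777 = 3^2*83^1*491^1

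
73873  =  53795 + 20078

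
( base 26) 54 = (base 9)158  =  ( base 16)86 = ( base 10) 134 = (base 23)5J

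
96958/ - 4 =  - 48479/2 = - 24239.50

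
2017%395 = 42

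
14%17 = 14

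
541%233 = 75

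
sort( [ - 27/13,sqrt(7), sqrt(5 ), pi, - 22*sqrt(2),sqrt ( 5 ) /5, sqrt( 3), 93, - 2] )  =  [ - 22*sqrt(2), -27/13, - 2,sqrt (5)/5,sqrt( 3 ), sqrt( 5), sqrt(7),pi,93]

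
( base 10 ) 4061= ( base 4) 333131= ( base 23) 7fd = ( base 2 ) 111111011101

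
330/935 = 6/17 =0.35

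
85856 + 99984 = 185840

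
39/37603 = 39/37603 = 0.00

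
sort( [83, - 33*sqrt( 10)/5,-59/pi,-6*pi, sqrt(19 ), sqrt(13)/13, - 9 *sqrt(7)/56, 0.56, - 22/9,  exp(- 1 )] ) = [ - 33*sqrt(10)/5, - 6*pi,  -  59/pi, - 22/9, - 9*sqrt( 7 ) /56 , sqrt( 13)/13,exp( - 1),0.56,sqrt ( 19 ), 83] 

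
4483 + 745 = 5228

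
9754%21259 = 9754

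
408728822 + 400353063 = 809081885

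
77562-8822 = 68740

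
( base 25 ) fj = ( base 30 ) D4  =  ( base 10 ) 394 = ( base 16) 18A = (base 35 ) b9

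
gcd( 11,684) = 1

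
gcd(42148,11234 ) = 82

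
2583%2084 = 499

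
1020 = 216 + 804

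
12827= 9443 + 3384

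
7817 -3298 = 4519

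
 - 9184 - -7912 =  - 1272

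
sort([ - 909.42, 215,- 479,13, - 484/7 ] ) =[ - 909.42, - 479, - 484/7, 13,215]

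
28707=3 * 9569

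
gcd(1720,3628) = 4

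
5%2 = 1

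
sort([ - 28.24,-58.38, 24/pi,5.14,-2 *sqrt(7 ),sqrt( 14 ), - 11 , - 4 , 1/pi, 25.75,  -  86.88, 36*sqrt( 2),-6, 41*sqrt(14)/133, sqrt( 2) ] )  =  [- 86.88, - 58.38, - 28.24, - 11 , - 6,  -  2*sqrt( 7 ),-4,  1/pi,41 * sqrt( 14)/133,sqrt(2 ), sqrt (14), 5.14, 24/pi, 25.75,36*sqrt( 2 ) ] 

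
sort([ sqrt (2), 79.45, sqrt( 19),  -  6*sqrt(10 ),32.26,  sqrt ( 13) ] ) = [ - 6*sqrt( 10 ), sqrt(2 ), sqrt( 13),sqrt(19 ),32.26, 79.45]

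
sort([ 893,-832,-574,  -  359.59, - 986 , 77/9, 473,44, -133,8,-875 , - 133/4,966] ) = [ - 986, - 875,-832, - 574, - 359.59 , -133, - 133/4, 8,77/9,44,473,893,966 ]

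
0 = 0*233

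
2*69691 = 139382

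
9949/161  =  9949/161 = 61.80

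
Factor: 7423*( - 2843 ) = -13^1*571^1 * 2843^1 = - 21103589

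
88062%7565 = 4847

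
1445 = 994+451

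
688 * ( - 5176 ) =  - 3561088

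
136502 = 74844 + 61658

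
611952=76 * 8052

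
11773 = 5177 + 6596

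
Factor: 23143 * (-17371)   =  -402017053 = - 29^1*599^1*23143^1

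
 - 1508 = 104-1612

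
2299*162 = 372438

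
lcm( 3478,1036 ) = 48692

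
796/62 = 398/31= 12.84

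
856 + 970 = 1826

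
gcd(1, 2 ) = 1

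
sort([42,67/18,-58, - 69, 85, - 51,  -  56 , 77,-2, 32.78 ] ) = [- 69, - 58,- 56,  -  51 ,  -  2,67/18, 32.78, 42, 77, 85 ]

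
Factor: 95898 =2^1*3^1*11^1*1453^1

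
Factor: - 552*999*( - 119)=2^3 * 3^4*7^1  *  17^1*23^1 *37^1 = 65622312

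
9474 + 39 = 9513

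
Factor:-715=- 5^1*11^1 *13^1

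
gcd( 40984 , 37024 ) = 8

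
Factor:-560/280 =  - 2^1 = - 2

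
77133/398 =193+319/398 =193.80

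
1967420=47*41860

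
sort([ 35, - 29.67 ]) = [  -  29.67,35] 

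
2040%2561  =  2040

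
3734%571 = 308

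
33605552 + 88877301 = 122482853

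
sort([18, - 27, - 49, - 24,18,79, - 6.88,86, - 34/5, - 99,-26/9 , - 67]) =[  -  99, - 67, -49, - 27, - 24, - 6.88, - 34/5, - 26/9,18,18, 79,86]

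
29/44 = 29/44 =0.66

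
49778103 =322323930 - 272545827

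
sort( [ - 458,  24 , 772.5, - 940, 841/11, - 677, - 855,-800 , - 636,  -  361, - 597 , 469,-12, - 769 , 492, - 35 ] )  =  [ - 940, - 855, - 800, - 769, - 677,-636, - 597,- 458,  -  361,  -  35, - 12 , 24,841/11, 469,492,772.5]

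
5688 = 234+5454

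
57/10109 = 57/10109 = 0.01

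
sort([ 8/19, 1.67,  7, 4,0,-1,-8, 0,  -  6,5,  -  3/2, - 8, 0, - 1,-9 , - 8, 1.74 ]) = [ -9,-8,-8,-8, - 6, - 3/2,-1,-1,0, 0, 0, 8/19, 1.67, 1.74, 4,5,  7]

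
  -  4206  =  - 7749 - -3543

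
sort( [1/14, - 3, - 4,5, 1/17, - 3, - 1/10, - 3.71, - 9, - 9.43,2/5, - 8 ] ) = [ - 9.43, - 9, - 8, - 4, - 3.71,-3, - 3, -1/10,1/17,1/14, 2/5,5] 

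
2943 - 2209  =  734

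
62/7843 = 2/253 = 0.01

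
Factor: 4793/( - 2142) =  - 2^( - 1)*3^( - 2)*7^(-1)* 17^( - 1) * 4793^1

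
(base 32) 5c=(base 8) 254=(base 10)172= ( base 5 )1142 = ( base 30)5m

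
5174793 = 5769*897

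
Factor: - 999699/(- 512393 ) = 3^1*7^( - 2 )* 10457^( - 1 )*333233^1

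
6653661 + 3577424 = 10231085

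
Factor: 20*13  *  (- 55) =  -14300 = -  2^2*5^2*11^1*13^1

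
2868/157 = 2868/157 = 18.27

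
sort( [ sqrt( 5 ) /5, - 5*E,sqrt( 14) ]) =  [ - 5 *E,sqrt( 5)/5,sqrt(14) ] 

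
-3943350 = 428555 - 4371905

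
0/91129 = 0=0.00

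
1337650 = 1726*775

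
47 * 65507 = 3078829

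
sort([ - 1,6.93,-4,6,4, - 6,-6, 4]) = [ - 6, - 6, - 4,-1, 4, 4, 6,6.93]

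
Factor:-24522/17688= - 2^(-2)*11^( - 1)*61^1  =  - 61/44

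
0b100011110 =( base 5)2121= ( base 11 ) 240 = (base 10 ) 286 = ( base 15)141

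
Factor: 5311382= 2^1*2655691^1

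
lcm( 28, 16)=112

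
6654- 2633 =4021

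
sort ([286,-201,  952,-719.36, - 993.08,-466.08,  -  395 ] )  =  [-993.08, - 719.36 , - 466.08, - 395, - 201,  286, 952]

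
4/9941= 4/9941 = 0.00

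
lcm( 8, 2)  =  8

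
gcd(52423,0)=52423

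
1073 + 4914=5987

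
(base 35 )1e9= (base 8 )3274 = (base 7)5012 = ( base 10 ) 1724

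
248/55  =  248/55 = 4.51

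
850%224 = 178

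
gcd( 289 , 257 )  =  1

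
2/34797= 2/34797 = 0.00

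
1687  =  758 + 929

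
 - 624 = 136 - 760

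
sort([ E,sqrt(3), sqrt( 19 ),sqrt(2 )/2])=[ sqrt( 2)/2,sqrt( 3),E, sqrt( 19)]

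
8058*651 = 5245758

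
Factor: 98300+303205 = 3^1 * 5^1* 13^1*29^1*71^1= 401505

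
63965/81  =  789 + 56/81 = 789.69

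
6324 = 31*204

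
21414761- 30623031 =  - 9208270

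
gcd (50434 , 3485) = 1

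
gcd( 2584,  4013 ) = 1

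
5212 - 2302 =2910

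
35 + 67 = 102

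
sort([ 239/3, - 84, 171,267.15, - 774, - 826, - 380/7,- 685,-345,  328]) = [ - 826,-774,-685 , -345, - 84, - 380/7, 239/3,171,  267.15 , 328]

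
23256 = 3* 7752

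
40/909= 40/909  =  0.04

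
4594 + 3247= 7841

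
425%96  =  41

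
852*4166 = 3549432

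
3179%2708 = 471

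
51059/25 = 2042 + 9/25= 2042.36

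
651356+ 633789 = 1285145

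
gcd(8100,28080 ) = 540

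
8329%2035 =189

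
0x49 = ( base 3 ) 2201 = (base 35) 23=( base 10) 73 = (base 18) 41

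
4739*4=18956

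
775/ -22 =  - 775/22 = - 35.23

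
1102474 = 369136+733338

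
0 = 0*98518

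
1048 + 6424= 7472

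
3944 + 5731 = 9675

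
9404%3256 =2892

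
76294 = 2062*37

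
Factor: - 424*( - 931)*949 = 374612056 = 2^3  *  7^2*13^1*19^1*53^1*73^1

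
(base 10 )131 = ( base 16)83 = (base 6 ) 335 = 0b10000011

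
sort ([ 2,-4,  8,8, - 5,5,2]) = [ - 5,-4, 2, 2 , 5,8,8 ]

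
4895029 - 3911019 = 984010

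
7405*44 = 325820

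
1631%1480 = 151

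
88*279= 24552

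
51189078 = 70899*722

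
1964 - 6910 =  - 4946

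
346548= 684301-337753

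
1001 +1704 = 2705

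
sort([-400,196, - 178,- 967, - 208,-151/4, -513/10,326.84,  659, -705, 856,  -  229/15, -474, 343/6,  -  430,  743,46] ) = [ - 967, - 705, -474,-430, - 400, - 208, - 178,- 513/10 ,-151/4,-229/15, 46,343/6,196,326.84,  659, 743, 856]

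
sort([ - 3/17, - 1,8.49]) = [ - 1, - 3/17, 8.49] 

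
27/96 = 9/32= 0.28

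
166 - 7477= -7311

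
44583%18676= 7231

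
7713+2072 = 9785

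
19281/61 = 19281/61 = 316.08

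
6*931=5586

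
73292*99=7255908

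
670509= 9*74501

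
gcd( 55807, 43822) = 1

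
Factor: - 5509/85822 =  - 2^ ( - 1) *7^1*11^( - 1)*47^(  -  1)*83^( - 1)*787^1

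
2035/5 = 407 = 407.00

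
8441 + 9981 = 18422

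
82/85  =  82/85 = 0.96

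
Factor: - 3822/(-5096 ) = 2^( - 2 )*3^1 = 3/4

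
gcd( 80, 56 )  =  8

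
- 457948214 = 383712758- 841660972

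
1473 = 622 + 851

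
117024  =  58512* 2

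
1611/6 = 268 +1/2 = 268.50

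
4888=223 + 4665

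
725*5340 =3871500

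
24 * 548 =13152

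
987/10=987/10 = 98.70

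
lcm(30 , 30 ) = 30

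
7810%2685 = 2440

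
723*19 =13737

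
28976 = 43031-14055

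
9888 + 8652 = 18540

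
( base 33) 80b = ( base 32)8GJ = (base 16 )2213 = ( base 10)8723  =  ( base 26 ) cnd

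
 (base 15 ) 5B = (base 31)2O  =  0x56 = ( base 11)79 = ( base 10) 86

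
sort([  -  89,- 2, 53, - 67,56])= [-89,  -  67, - 2, 53,56]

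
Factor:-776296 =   -  2^3  *23^1*4219^1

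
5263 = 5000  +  263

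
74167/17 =4362 + 13/17 = 4362.76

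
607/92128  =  607/92128 = 0.01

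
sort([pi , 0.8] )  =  [ 0.8,pi ]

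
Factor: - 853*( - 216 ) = 184248 = 2^3*3^3*853^1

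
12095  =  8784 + 3311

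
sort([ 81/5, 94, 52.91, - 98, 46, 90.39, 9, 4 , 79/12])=[  -  98 , 4, 79/12, 9, 81/5,46,52.91,  90.39, 94 ] 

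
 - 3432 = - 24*143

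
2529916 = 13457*188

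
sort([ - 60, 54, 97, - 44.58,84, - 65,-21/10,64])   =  [-65,-60, - 44.58,- 21/10 , 54, 64,  84, 97 ] 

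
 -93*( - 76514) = 7115802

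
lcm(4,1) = 4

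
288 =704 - 416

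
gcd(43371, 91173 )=3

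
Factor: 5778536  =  2^3 * 722317^1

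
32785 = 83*395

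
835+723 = 1558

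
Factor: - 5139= - 3^2 * 571^1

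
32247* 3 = 96741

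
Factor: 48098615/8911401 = 3^( - 1) * 5^1*131^1* 73433^1 * 2970467^(  -  1)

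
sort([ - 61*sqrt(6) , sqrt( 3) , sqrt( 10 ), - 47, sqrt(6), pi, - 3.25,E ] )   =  [-61*sqrt(6),-47,  -  3.25,sqrt( 3),  sqrt( 6),E,pi,sqrt( 10) ]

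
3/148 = 3/148 = 0.02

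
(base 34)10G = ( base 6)5232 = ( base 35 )XH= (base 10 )1172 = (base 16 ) 494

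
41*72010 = 2952410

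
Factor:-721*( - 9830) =2^1*5^1*7^1*103^1*983^1  =  7087430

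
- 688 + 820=132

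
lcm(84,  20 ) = 420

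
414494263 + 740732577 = 1155226840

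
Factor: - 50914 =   -  2^1*25457^1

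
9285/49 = 9285/49= 189.49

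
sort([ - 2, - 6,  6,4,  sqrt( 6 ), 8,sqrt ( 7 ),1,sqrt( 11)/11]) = [ - 6, - 2,sqrt( 11)/11,1, sqrt(6 ),sqrt( 7),  4, 6,8]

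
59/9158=59/9158= 0.01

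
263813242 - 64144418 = 199668824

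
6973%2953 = 1067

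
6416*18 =115488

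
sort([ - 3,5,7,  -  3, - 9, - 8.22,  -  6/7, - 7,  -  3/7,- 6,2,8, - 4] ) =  [-9,-8.22, - 7, - 6 ,  -  4 ,  -  3, - 3, - 6/7, - 3/7,  2, 5,7, 8] 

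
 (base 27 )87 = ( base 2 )11011111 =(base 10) 223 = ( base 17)D2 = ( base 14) 11d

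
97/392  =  97/392=0.25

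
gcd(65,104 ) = 13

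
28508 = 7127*4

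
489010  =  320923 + 168087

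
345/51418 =345/51418=0.01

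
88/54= 1 + 17/27= 1.63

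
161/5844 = 161/5844 = 0.03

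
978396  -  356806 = 621590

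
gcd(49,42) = 7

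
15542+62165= 77707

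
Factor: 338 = 2^1 *13^2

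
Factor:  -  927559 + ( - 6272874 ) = - 173^1*41621^1 = - 7200433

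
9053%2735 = 848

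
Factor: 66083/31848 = 2^( - 3)*3^( - 1 ) * 1327^( - 1)*66083^1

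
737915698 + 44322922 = 782238620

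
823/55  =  14 + 53/55= 14.96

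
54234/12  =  4519 + 1/2 = 4519.50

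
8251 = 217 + 8034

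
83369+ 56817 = 140186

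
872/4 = 218 = 218.00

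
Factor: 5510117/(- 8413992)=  - 2^(  -  3)*3^( - 2 )*137^(- 1 )*853^(-1) * 5510117^1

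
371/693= 53/99 = 0.54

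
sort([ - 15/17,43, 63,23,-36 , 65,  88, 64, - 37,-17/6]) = [ - 37, -36,-17/6, -15/17,  23, 43,63,64,65,  88 ] 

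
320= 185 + 135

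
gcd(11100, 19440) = 60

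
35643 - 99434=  - 63791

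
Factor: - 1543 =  - 1543^1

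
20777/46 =451+31/46 = 451.67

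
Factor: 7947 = 3^2*883^1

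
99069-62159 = 36910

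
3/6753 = 1/2251 = 0.00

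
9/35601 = 3/11867  =  0.00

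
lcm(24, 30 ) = 120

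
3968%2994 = 974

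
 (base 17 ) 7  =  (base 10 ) 7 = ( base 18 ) 7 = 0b111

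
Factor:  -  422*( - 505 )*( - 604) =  - 128718440  =  - 2^3*5^1*101^1*151^1*211^1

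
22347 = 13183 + 9164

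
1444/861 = 1444/861 =1.68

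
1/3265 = 1/3265 = 0.00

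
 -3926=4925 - 8851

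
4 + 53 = 57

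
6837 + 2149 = 8986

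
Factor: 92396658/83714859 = 30798886/27904953  =  2^1*3^( - 1 )*19^1*23^1 * 131^1 * 269^1*9301651^( - 1 ) 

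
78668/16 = 19667/4 = 4916.75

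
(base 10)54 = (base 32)1m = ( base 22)2A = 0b110110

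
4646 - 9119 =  - 4473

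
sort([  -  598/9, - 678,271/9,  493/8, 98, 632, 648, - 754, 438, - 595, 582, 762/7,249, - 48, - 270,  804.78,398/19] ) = [ - 754, - 678,- 595,- 270,- 598/9, - 48, 398/19, 271/9,493/8 , 98,762/7, 249,438,582, 632, 648, 804.78 ] 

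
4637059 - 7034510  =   -2397451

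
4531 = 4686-155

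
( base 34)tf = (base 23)1kc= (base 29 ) 15f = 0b1111101001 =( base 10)1001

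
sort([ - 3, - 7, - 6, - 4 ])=[ - 7, - 6,  -  4, - 3 ] 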